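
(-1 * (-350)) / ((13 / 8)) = 215.38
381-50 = 331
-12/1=-12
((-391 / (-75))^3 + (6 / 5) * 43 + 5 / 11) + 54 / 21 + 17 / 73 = 466093593491 / 2371359375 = 196.55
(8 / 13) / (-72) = -1 / 117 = -0.01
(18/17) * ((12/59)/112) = 27/14042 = 0.00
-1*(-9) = 9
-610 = -610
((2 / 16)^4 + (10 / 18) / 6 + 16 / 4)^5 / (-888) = -18999434014307816090316896875 / 14690329141738502313807446016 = -1.29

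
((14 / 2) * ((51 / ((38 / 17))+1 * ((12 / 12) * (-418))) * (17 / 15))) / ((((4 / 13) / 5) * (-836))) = 23231299 / 381216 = 60.94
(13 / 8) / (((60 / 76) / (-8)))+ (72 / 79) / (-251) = -16.47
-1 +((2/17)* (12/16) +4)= 105/34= 3.09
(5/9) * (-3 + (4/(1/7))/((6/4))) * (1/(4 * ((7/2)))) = 235/378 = 0.62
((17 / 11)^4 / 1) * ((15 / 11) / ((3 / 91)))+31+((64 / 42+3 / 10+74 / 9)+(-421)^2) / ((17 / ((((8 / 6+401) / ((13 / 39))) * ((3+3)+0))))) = 1276887590369519 / 16910355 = 75509212.57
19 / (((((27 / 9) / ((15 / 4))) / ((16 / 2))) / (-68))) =-12920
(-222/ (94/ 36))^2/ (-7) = -15968016/ 15463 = -1032.66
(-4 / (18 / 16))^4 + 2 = 1061698 / 6561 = 161.82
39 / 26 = 3 / 2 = 1.50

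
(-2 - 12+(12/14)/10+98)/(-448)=-2943/15680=-0.19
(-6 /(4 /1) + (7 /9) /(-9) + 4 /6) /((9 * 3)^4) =-149 /86093442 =-0.00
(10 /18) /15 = 1 /27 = 0.04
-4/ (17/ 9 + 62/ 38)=-342/ 301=-1.14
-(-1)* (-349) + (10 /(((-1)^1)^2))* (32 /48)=-1027 /3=-342.33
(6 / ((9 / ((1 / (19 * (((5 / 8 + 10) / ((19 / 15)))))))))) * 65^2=2704 / 153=17.67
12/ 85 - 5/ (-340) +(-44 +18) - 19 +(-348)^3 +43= -14329025907/ 340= -42144193.84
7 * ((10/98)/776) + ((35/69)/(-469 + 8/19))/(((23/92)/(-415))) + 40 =139476081295/3336915624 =41.80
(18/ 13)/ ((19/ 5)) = 90/ 247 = 0.36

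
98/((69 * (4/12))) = 98/23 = 4.26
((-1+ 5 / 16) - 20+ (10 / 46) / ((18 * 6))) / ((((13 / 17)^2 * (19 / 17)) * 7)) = -1009773803 / 223331472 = -4.52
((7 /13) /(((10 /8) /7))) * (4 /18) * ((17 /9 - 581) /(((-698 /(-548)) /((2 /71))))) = -1119620992 /130461435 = -8.58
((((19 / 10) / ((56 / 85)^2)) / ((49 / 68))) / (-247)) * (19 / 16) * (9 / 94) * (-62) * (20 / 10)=130219065 / 375554816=0.35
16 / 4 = 4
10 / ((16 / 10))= 25 / 4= 6.25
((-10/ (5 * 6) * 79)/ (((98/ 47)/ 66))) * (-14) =81686/ 7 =11669.43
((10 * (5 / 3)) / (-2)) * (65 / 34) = -1625 / 102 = -15.93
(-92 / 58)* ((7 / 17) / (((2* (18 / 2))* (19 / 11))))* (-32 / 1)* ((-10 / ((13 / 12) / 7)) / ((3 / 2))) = -31736320 / 1095939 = -28.96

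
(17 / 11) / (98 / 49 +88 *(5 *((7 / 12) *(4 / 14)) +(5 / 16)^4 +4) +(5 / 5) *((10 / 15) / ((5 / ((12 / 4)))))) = 2088960 / 579292967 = 0.00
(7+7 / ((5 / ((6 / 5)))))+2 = 267 / 25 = 10.68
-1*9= -9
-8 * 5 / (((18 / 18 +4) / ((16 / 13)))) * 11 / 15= -1408 / 195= -7.22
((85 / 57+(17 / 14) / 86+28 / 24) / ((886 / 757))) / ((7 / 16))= 92543250 / 17734619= 5.22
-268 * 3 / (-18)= 134 / 3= 44.67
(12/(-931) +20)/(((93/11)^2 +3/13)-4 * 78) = -3658798/43986957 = -0.08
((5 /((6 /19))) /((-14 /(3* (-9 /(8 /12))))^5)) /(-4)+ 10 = -109038009925 /137682944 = -791.95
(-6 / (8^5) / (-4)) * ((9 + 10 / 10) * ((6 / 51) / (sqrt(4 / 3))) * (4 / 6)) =5 * sqrt(3) / 278528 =0.00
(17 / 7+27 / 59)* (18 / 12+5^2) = 31588 / 413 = 76.48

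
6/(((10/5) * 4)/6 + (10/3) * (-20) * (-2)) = 9/202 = 0.04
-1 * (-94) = 94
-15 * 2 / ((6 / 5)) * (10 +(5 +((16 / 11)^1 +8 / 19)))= -88175 / 209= -421.89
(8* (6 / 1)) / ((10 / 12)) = 288 / 5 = 57.60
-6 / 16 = -3 / 8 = -0.38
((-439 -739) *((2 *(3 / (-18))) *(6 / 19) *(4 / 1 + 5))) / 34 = 558 / 17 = 32.82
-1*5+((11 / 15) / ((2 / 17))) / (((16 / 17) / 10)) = 2939 / 48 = 61.23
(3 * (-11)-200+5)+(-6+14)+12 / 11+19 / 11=-2389 / 11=-217.18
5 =5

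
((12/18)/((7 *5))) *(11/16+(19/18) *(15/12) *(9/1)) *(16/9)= 134/315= 0.43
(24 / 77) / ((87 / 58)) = 0.21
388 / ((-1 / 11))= -4268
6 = 6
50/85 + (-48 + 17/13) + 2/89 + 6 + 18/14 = -5341534/137683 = -38.80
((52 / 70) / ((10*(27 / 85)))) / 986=13 / 54810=0.00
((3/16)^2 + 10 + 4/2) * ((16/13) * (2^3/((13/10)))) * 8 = 9480/13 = 729.23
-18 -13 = -31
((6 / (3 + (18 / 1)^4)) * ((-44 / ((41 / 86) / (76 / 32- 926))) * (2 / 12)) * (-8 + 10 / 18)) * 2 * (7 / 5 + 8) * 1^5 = -2445721234 / 21520695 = -113.65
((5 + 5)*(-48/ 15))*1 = -32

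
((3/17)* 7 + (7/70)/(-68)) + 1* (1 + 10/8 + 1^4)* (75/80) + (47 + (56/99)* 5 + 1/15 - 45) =4941637/538560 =9.18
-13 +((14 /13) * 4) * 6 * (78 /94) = 397 /47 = 8.45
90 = 90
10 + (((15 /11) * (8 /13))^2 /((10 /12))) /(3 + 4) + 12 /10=8102408 /715715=11.32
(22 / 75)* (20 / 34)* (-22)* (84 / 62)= -13552 / 2635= -5.14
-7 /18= -0.39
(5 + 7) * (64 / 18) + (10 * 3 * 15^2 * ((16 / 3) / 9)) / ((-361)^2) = 16693088 / 390963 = 42.70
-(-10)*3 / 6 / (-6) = -5 / 6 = -0.83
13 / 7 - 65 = -63.14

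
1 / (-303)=-1 / 303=-0.00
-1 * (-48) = 48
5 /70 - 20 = -279 /14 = -19.93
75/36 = 2.08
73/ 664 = 0.11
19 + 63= 82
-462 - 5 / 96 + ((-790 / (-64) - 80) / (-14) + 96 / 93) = -19006585 / 41664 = -456.19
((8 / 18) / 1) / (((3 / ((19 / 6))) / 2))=76 / 81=0.94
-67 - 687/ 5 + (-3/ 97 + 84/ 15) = -96433/ 485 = -198.83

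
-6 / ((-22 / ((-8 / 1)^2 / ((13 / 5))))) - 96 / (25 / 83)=-1115424 / 3575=-312.01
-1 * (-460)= 460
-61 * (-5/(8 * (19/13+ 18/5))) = 19825/2632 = 7.53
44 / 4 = 11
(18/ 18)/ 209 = 1/ 209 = 0.00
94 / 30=47 / 15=3.13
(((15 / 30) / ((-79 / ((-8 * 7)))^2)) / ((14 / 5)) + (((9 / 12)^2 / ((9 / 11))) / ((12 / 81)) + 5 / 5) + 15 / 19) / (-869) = -49479339 / 6594889664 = -0.01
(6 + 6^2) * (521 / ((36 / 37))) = 134939 / 6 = 22489.83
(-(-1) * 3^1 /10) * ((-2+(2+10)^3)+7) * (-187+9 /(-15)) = -2438331 /25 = -97533.24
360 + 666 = 1026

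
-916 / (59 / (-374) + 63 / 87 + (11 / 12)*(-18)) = 57.49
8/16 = 1/2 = 0.50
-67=-67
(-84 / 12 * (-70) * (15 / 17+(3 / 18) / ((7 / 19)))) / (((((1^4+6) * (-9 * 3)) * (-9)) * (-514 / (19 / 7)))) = -90535 / 44590014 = -0.00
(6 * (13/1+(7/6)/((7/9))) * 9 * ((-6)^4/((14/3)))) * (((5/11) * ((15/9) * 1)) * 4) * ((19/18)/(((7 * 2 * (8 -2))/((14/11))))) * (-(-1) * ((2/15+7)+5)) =127868.43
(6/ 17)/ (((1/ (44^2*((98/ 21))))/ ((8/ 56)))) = 7744/ 17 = 455.53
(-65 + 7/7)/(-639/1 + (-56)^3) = 64/176255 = 0.00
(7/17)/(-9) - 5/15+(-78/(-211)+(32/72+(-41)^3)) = -68920.56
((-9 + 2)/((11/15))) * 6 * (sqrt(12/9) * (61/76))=-6405 * sqrt(3)/209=-53.08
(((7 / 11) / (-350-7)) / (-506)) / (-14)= -1 / 3974124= -0.00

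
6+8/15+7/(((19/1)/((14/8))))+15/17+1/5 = 160087/19380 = 8.26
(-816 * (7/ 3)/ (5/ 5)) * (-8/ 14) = 1088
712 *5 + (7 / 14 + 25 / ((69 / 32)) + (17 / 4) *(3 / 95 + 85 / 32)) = 3006714503 / 839040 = 3583.52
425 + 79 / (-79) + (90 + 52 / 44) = 5667 / 11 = 515.18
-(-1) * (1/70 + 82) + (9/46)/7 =66044/805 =82.04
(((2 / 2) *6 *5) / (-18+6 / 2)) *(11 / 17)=-22 / 17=-1.29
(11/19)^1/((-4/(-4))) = 11/19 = 0.58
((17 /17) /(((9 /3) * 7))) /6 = 1 /126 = 0.01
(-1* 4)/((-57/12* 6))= 8/57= 0.14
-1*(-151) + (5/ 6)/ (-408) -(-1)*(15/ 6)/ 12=370153/ 2448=151.21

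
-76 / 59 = -1.29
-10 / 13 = -0.77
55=55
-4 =-4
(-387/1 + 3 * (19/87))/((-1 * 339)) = 11204/9831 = 1.14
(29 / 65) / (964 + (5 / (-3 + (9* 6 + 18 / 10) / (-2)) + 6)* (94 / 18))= 2781 / 6198920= 0.00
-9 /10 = -0.90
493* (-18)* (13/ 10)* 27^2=-42049449/ 5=-8409889.80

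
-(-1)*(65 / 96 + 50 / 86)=5195 / 4128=1.26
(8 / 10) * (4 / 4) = 4 / 5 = 0.80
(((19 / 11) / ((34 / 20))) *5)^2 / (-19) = -47500 / 34969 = -1.36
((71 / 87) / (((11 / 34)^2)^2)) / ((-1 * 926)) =-47439928 / 589754121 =-0.08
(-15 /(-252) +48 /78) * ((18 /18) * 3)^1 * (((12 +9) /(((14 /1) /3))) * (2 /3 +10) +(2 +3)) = 39061 /364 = 107.31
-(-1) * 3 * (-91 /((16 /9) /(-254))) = 312039 /8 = 39004.88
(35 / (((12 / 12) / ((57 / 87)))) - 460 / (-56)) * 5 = 155.73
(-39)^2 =1521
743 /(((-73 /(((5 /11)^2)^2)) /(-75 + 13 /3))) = 98447500 /3206379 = 30.70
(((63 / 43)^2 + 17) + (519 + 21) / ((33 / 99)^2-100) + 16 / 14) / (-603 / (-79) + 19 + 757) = 13681205306 / 720334808599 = 0.02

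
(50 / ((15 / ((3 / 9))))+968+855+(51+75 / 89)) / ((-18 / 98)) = -73629311 / 7209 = -10213.53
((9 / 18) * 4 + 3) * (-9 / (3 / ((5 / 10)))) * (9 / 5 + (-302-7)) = 2304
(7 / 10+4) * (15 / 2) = 141 / 4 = 35.25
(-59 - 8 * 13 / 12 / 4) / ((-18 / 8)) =734 / 27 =27.19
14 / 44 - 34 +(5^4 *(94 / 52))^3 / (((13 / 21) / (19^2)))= 2113746043128235821 / 2513368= 841001414487.75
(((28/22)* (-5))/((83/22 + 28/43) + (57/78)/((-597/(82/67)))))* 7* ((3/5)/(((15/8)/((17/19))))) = -596013259296/206663822795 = -2.88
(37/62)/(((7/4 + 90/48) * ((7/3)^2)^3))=107892/105766451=0.00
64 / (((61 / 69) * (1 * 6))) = 736 / 61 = 12.07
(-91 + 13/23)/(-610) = 208/1403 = 0.15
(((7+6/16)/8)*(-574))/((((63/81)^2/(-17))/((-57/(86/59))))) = -581500.65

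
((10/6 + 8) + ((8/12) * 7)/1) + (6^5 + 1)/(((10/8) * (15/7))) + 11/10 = 437827/150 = 2918.85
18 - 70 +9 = -43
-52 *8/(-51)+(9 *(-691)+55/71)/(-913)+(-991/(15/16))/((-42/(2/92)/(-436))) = -1785075066034/7983924795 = -223.58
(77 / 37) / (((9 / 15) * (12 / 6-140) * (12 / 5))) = -1925 / 183816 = -0.01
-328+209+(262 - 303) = -160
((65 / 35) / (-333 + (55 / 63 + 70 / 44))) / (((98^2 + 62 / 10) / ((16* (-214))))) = 4896320 / 2445918697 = 0.00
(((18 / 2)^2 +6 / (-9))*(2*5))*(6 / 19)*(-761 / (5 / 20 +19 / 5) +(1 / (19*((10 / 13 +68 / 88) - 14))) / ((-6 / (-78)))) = -4967730580360 / 104185683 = -47681.51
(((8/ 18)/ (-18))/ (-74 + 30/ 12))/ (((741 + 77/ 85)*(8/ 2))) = 85/ 730447146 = 0.00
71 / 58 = 1.22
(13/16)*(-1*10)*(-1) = 65/8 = 8.12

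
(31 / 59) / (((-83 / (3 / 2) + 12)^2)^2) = 2511 / 16850990000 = 0.00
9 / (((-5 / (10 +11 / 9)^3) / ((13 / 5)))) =-13393913 / 2025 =-6614.28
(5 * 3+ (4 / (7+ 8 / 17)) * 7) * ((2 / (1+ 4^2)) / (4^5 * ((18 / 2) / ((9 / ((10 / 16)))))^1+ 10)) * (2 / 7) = 4762 / 4911725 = 0.00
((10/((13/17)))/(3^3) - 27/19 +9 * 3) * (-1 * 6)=-347632/2223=-156.38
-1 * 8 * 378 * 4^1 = -12096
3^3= 27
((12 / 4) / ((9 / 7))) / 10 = 7 / 30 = 0.23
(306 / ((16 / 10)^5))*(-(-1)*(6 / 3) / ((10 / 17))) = 99.22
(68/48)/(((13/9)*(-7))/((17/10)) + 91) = 867/52052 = 0.02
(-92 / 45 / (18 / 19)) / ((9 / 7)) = -6118 / 3645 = -1.68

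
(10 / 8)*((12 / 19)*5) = 75 / 19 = 3.95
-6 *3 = -18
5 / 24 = 0.21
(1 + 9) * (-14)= -140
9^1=9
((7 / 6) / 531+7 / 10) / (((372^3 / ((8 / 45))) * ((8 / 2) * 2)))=5593 / 18451306094400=0.00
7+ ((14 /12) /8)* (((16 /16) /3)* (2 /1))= 511 /72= 7.10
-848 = -848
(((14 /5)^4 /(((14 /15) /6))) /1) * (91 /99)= 499408 /1375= 363.21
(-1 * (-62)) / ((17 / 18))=65.65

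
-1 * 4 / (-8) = 1 / 2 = 0.50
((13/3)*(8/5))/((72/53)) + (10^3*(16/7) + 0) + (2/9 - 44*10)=1749233/945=1851.04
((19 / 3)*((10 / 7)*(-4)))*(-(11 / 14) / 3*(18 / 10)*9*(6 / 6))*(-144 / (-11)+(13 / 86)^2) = 182436993 / 90601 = 2013.63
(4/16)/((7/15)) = 15/28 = 0.54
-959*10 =-9590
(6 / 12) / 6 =1 / 12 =0.08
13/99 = 0.13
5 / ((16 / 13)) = 65 / 16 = 4.06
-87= -87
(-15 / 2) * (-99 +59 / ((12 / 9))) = 3285 / 8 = 410.62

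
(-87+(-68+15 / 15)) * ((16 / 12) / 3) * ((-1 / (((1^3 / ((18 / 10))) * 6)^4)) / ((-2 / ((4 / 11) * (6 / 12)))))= -0.05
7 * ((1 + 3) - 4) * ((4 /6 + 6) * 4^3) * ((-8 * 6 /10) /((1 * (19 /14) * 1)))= 0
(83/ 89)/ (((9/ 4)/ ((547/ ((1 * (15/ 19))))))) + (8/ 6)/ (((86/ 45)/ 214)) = 225506768/ 516645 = 436.48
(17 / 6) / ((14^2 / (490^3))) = 1700708.33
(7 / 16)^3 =343 / 4096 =0.08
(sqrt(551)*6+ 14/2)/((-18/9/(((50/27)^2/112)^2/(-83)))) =390625/9880551072+ 390625*sqrt(551)/11527309584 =0.00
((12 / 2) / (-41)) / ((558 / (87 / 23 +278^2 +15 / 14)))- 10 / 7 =-26640991 / 1227786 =-21.70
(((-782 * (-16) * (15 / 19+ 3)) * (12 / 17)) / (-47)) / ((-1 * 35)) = 635904 / 31255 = 20.35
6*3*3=54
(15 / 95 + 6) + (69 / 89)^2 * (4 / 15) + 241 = 186105692 / 752495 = 247.32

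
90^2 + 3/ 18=48601/ 6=8100.17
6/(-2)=-3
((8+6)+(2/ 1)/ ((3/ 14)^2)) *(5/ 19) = 2590/ 171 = 15.15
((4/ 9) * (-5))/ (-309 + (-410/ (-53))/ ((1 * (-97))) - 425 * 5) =25705/ 28155609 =0.00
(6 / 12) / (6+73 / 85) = 85 / 1166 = 0.07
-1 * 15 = -15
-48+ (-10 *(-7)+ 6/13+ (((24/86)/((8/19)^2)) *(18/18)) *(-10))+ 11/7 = 259563/31304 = 8.29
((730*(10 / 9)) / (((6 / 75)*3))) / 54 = 62.59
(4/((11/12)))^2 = 2304/121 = 19.04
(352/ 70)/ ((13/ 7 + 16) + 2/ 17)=2992/ 10695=0.28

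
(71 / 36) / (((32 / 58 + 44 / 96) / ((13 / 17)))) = 53534 / 35853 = 1.49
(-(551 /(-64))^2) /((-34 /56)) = 2125207 /17408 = 122.08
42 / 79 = 0.53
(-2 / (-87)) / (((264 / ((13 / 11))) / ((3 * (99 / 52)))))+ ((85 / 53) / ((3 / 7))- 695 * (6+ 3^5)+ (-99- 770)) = -141142549907 / 811536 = -173920.26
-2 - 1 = -3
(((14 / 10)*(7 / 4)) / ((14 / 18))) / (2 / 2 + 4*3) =63 / 260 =0.24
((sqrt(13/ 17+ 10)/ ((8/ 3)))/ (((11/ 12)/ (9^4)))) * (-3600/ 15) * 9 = -19021497.38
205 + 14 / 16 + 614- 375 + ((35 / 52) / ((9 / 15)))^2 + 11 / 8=10890565 / 24336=447.51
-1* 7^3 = -343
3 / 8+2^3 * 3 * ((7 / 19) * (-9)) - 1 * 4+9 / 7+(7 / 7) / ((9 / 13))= -770617 / 9576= -80.47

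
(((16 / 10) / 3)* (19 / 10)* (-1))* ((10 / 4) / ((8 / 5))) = -19 / 12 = -1.58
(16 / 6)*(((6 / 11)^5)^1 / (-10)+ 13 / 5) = 3343640 / 483153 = 6.92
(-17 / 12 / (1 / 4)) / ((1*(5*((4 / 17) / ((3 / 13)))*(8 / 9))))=-2601 / 2080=-1.25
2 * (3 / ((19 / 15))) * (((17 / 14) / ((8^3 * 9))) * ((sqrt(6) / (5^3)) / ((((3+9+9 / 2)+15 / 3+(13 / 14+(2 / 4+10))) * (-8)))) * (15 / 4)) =-51 * sqrt(6) / 358768640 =-0.00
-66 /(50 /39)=-1287 /25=-51.48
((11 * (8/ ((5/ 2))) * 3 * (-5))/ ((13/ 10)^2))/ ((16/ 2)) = -6600/ 169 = -39.05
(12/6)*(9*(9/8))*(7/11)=567/44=12.89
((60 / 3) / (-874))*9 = -90 / 437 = -0.21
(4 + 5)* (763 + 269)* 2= 18576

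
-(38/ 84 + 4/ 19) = -529/ 798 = -0.66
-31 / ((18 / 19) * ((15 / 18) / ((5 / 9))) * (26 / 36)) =-1178 / 39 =-30.21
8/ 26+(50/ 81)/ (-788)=127331/ 414882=0.31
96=96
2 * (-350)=-700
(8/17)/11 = 0.04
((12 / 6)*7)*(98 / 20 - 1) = 273 / 5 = 54.60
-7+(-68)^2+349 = 4966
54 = 54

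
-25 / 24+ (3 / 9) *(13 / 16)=-37 / 48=-0.77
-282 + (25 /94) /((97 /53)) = -2569951 /9118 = -281.85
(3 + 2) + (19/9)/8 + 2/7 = 2797/504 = 5.55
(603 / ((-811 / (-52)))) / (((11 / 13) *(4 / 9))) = 917163 / 8921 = 102.81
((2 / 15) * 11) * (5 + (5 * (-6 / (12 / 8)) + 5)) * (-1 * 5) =220 / 3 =73.33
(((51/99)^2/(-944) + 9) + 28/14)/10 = 11307887/10280160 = 1.10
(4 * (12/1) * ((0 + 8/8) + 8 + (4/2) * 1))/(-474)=-1.11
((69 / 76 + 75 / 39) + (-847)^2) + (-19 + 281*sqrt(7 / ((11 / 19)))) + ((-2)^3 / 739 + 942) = 281*sqrt(1463) / 11 + 524479238903 / 730132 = 719311.91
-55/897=-0.06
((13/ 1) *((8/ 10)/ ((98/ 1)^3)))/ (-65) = -1/ 5882450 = -0.00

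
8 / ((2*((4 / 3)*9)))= 1 / 3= 0.33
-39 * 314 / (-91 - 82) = 12246 / 173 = 70.79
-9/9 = -1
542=542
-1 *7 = -7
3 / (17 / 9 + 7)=27 / 80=0.34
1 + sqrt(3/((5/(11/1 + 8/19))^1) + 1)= 1 + sqrt(70870)/95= 3.80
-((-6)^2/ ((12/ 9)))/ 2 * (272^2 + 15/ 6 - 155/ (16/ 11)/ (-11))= -31966353/ 32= -998948.53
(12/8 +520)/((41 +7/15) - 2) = 15645/1184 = 13.21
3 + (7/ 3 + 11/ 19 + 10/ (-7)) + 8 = 4981/ 399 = 12.48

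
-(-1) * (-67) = -67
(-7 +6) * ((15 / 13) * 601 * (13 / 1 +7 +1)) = -189315 / 13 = -14562.69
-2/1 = -2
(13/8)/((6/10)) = 65/24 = 2.71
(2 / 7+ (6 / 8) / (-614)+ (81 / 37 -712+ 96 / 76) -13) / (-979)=8717169243 / 11832170504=0.74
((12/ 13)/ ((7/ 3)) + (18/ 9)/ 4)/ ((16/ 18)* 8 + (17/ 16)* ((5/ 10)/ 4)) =93888/ 759395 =0.12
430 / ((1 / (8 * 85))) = 292400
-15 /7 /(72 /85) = -425 /168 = -2.53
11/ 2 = 5.50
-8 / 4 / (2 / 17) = -17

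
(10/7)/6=5/21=0.24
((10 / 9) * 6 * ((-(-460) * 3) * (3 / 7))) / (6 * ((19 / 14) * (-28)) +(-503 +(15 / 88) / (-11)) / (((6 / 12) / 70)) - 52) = -267168 / 4790779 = -0.06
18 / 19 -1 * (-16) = 322 / 19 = 16.95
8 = 8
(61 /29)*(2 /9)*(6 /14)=122 /609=0.20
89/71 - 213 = -15034/71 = -211.75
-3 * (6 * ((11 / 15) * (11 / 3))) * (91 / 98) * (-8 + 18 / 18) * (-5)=-1573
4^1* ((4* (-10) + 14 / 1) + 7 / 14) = -102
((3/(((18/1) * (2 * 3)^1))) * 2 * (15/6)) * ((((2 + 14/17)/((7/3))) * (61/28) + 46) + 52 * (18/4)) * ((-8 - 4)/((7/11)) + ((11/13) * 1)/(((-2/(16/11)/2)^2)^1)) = -5027735780/7504497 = -669.96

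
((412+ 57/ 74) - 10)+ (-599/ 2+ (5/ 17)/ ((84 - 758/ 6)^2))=1047693118/ 10145141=103.27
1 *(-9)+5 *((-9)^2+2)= 406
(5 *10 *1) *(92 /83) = 4600 /83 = 55.42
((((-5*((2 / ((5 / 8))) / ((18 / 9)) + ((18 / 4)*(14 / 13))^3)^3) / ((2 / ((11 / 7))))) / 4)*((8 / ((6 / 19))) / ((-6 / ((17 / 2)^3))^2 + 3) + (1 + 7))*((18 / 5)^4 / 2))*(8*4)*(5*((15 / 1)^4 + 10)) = -1455235102786519882257867714709719936 / 86145425820785524375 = -16892772760958304.33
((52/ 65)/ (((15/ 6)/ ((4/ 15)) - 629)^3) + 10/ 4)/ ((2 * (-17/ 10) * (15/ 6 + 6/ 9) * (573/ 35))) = -106577323413015/ 7514371225329649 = -0.01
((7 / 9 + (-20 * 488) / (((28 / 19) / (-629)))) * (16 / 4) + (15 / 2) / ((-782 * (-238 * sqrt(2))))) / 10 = 3 * sqrt(2) / 1488928 + 524888018 / 315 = 1666311.17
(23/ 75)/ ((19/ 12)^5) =1907712/ 61902475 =0.03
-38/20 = -19/10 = -1.90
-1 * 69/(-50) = 69/50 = 1.38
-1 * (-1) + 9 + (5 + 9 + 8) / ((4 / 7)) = 97 / 2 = 48.50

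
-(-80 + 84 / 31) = 2396 / 31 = 77.29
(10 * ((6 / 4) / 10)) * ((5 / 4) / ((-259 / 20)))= -75 / 518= -0.14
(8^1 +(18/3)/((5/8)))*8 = 704/5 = 140.80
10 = 10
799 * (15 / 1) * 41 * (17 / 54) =2784515 / 18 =154695.28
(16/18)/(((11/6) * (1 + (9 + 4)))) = 8/231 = 0.03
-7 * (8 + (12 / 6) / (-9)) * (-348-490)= 410620 / 9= 45624.44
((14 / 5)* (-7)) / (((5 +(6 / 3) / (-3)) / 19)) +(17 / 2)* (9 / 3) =-7857 / 130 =-60.44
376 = 376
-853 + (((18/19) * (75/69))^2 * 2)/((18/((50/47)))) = -7655013179/8975543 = -852.87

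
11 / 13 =0.85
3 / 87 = 1 / 29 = 0.03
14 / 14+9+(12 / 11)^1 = 122 / 11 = 11.09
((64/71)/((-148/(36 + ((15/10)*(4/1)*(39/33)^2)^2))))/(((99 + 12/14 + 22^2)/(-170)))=29612378880/157193813909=0.19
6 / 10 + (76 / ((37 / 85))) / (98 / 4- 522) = 9169 / 36815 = 0.25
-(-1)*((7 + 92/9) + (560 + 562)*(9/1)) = 91037/9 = 10115.22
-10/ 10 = -1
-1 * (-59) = 59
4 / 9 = 0.44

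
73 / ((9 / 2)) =16.22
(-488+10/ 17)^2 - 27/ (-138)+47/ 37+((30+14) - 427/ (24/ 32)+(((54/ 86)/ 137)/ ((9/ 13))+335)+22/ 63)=43334544616007135/ 182552157774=237381.72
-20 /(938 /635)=-6350 /469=-13.54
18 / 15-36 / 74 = 132 / 185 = 0.71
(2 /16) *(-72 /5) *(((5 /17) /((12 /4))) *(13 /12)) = -13 /68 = -0.19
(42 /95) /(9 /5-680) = -42 /64429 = -0.00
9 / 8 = 1.12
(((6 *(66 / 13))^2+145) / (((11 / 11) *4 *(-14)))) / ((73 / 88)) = -284933 / 12337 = -23.10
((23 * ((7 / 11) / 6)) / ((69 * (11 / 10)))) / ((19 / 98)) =3430 / 20691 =0.17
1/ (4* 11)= 1/ 44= 0.02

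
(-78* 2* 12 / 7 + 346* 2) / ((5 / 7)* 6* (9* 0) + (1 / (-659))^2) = 1290683132 / 7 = 184383304.57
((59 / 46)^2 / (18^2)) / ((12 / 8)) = 3481 / 1028376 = 0.00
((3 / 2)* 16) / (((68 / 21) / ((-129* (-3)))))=48762 / 17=2868.35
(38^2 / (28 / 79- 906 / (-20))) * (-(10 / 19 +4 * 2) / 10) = -972648 / 36067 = -26.97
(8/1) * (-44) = -352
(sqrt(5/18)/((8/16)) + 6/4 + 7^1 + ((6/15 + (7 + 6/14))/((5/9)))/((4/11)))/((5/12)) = 115.93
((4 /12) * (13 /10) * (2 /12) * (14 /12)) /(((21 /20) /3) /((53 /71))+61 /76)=91637 /1382832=0.07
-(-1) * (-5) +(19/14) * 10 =60/7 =8.57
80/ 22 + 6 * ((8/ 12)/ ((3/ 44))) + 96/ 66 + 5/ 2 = 4373/ 66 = 66.26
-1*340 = -340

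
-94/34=-47/17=-2.76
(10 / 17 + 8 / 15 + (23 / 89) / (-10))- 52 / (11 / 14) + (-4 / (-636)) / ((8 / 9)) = -1377716017 / 21169896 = -65.08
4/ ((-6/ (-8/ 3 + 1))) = 10/ 9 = 1.11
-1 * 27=-27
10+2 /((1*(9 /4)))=10.89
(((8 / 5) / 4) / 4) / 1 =1 / 10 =0.10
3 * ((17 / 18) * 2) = 17 / 3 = 5.67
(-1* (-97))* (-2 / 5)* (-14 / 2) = 271.60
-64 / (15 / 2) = -128 / 15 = -8.53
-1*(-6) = 6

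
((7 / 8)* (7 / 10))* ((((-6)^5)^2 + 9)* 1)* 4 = 592568613 / 4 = 148142153.25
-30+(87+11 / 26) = 1493 / 26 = 57.42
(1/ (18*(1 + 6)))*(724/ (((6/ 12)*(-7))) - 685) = -2081/ 294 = -7.08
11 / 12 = 0.92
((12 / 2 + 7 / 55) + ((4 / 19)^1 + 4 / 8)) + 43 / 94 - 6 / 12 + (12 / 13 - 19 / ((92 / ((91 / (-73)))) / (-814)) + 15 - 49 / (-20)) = -790696593123 / 4288132420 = -184.39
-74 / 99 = -0.75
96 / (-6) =-16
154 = 154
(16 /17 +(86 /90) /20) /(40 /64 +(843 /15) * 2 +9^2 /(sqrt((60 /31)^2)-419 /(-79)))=0.01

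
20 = 20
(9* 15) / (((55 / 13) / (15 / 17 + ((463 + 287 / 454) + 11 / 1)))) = 1288177371 / 84898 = 15173.24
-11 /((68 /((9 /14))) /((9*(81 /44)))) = -6561 /3808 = -1.72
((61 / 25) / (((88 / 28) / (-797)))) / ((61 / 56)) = -156212 / 275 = -568.04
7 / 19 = 0.37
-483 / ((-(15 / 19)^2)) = 58121 / 75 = 774.95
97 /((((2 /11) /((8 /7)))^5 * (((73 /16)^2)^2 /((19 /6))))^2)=1022599488017135998282296721408 /2050245137397090708910521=498769.38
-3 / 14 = -0.21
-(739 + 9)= -748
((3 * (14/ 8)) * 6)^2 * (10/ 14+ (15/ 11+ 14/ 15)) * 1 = 328671/ 110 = 2987.92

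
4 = 4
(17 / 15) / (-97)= -17 / 1455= -0.01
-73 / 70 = -1.04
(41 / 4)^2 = 105.06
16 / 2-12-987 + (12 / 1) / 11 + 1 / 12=-130657 / 132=-989.83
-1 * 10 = -10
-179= -179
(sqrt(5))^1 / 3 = sqrt(5) / 3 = 0.75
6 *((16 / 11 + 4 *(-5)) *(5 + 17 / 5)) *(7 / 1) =-359856 / 55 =-6542.84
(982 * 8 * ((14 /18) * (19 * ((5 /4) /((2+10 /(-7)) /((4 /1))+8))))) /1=481180 /27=17821.48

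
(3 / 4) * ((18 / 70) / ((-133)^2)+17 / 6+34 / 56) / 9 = 25560713 / 89152560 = 0.29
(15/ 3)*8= 40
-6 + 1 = -5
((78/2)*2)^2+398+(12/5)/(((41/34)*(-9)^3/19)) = 322898246/49815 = 6481.95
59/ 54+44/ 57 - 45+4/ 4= -43231/ 1026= -42.14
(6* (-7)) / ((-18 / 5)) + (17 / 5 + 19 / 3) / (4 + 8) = 12.48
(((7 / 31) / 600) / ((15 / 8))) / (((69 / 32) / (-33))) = -2464 / 802125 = -0.00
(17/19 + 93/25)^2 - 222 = -45283886/225625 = -200.70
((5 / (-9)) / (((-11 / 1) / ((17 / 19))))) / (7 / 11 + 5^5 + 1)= 85 / 5881203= 0.00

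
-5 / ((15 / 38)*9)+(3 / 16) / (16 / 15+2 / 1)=-26753 / 19872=-1.35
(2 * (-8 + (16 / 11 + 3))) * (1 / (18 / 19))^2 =-4693 / 594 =-7.90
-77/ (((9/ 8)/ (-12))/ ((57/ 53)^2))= 2668512/ 2809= 949.99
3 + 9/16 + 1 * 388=6265/16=391.56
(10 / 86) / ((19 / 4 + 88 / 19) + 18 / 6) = 380 / 40463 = 0.01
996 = 996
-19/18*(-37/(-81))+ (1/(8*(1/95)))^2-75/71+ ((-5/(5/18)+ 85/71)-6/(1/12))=167862479/3312576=50.67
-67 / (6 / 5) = -335 / 6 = -55.83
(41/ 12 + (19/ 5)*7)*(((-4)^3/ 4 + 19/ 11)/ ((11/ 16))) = -1131028/ 1815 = -623.16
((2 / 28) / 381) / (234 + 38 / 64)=16 / 20021169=0.00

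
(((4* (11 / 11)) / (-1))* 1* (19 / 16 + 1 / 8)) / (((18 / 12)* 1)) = -7 / 2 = -3.50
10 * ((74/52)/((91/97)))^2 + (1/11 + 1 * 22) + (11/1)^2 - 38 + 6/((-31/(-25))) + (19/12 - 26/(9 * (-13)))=2314939946719/17180126964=134.75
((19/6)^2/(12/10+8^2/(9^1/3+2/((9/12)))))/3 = 30685/114696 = 0.27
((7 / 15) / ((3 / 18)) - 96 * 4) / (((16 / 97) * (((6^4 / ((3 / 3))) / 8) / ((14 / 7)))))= -92441 / 3240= -28.53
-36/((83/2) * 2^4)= -0.05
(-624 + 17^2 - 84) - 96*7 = -1091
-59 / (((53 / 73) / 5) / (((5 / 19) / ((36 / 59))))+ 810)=-0.07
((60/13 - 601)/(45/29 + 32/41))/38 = -9218317/1369862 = -6.73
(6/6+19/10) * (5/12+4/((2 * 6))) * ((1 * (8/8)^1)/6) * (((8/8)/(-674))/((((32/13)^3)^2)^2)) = -0.00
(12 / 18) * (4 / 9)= 8 / 27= 0.30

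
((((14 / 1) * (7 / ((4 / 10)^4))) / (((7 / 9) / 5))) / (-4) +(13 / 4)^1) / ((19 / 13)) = -2558023 / 608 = -4207.27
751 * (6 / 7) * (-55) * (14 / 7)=-495660 / 7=-70808.57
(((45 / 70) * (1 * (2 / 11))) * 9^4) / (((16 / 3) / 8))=177147 / 154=1150.31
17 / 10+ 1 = 27 / 10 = 2.70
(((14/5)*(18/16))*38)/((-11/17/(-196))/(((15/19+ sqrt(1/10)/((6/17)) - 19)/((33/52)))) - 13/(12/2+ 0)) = -1883001526604827030584/34085662494244360385+ 1559333511097362*sqrt(10)/34085662494244360385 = -55.24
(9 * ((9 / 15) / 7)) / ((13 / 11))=297 / 455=0.65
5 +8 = 13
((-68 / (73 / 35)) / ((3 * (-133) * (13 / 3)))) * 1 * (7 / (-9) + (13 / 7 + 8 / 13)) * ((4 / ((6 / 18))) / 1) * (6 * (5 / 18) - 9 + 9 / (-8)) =-6842840 / 2109627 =-3.24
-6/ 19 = -0.32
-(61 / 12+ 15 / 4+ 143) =-911 / 6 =-151.83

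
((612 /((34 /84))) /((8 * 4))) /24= 63 /32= 1.97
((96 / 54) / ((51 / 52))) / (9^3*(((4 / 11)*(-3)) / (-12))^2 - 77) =-25168 / 985473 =-0.03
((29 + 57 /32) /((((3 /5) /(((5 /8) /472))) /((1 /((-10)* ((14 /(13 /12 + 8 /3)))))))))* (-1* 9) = 221625 /13533184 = 0.02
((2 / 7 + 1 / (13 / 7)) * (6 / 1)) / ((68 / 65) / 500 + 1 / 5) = 140625 / 5747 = 24.47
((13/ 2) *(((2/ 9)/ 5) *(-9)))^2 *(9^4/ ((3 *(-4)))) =-369603/ 100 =-3696.03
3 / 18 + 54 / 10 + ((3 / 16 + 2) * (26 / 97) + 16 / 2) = 164741 / 11640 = 14.15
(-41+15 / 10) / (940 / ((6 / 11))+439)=-237 / 12974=-0.02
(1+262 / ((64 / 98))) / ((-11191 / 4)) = -0.14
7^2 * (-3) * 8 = -1176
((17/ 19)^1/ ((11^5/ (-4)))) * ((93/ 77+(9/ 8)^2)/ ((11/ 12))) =-621639/ 10367174972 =-0.00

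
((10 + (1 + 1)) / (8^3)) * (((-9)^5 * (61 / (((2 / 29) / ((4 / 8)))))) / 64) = -313373043 / 32768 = -9563.39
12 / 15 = 4 / 5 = 0.80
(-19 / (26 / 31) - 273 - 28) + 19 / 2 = -4084 / 13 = -314.15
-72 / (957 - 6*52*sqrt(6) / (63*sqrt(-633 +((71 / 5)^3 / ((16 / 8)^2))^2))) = -99685425544462296 / 1324985447445811351 - 2016000*sqrt(767652203526) / 1324985447445811351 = -0.08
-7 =-7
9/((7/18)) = 162/7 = 23.14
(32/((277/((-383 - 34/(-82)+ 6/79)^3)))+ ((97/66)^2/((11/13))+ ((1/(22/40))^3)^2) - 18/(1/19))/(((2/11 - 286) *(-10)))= -3881398208228990110093540739/1715777929255107010201920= -2262.18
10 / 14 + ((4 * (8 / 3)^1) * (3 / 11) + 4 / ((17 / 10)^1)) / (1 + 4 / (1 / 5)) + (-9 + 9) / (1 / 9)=1263 / 1309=0.96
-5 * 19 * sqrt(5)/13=-95 * sqrt(5)/13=-16.34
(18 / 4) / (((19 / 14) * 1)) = 63 / 19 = 3.32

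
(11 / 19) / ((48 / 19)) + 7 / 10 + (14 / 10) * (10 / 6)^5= 368063 / 19440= 18.93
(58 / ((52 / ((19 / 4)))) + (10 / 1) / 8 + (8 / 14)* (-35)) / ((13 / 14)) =-9793 / 676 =-14.49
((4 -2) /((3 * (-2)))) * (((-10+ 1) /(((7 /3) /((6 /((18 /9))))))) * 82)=2214 /7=316.29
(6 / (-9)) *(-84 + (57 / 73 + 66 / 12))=11347 / 219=51.81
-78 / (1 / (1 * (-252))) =19656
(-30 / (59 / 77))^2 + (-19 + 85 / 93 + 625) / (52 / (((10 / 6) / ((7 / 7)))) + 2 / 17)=1337737569655 / 861777246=1552.30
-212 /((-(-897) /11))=-2332 /897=-2.60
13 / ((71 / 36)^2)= 3.34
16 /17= 0.94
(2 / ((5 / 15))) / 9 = 2 / 3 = 0.67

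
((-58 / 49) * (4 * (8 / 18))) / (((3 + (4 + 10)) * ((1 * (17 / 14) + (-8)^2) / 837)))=-1.59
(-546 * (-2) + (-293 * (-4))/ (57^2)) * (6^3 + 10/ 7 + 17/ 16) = 1206243565/ 5054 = 238671.07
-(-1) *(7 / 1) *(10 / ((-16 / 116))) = -1015 / 2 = -507.50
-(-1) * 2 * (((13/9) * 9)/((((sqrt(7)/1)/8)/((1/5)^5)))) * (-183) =-38064 * sqrt(7)/21875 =-4.60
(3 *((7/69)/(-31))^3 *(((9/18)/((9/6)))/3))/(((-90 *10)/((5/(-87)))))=-343/459775013860620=-0.00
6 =6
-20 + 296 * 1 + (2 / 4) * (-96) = 228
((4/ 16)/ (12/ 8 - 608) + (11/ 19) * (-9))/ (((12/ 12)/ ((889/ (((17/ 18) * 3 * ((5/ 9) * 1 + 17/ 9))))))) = -339138387/ 507034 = -668.87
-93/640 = -0.15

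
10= 10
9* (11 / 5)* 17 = 1683 / 5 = 336.60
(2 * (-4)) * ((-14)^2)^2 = -307328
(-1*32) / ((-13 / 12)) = 384 / 13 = 29.54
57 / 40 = 1.42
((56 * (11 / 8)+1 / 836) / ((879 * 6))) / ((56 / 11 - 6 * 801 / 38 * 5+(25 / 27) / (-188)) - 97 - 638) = -9076593 / 846901053626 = -0.00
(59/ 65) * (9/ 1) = 531/ 65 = 8.17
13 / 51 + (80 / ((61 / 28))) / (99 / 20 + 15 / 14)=5554033 / 874191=6.35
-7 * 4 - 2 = -30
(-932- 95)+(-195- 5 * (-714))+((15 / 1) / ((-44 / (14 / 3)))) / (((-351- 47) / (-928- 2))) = 10263269 / 4378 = 2344.28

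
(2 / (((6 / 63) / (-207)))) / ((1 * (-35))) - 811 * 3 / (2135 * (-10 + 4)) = 106229 / 854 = 124.39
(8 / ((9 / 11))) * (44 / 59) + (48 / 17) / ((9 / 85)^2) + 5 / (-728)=300522083 / 1159704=259.14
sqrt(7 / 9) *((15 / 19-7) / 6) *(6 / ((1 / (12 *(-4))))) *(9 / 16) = 147.88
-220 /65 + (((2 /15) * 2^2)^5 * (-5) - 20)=-46595984 /1974375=-23.60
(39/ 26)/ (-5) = -3/ 10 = -0.30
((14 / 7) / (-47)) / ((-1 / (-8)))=-16 / 47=-0.34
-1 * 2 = -2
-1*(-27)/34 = 27/34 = 0.79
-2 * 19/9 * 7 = -266/9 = -29.56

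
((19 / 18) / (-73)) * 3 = -19 / 438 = -0.04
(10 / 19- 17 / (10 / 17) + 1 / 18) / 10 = -12106 / 4275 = -2.83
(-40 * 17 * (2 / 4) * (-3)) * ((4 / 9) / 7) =1360 / 21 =64.76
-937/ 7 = -133.86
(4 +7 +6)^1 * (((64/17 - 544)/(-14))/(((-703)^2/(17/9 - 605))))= -3560768/4447881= -0.80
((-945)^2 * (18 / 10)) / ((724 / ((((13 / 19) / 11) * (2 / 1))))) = 20896785 / 75658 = 276.20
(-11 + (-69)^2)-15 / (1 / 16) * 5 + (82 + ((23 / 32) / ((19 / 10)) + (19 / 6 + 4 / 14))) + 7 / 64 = 92847365 / 25536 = 3635.94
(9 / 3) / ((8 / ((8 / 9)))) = 0.33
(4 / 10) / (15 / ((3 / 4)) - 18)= 0.20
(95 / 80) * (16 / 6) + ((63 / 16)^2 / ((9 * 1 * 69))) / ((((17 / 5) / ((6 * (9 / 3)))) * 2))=970757 / 300288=3.23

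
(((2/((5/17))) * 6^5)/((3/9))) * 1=793152/5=158630.40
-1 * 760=-760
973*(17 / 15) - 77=15386 / 15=1025.73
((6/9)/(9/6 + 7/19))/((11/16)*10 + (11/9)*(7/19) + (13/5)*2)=173280/6082783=0.03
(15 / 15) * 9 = 9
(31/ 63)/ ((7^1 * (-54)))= -31/ 23814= -0.00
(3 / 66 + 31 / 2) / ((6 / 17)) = 969 / 22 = 44.05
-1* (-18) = 18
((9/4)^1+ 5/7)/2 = 83/56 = 1.48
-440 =-440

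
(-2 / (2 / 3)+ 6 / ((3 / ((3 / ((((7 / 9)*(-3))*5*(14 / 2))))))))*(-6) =4518 / 245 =18.44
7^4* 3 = 7203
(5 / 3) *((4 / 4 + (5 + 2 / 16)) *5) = 1225 / 24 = 51.04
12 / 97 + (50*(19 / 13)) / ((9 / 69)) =2119918 / 3783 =560.38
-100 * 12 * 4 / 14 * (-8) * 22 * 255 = 107712000 / 7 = 15387428.57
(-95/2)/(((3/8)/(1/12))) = -95/9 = -10.56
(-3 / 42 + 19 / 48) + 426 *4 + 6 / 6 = 572989 / 336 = 1705.32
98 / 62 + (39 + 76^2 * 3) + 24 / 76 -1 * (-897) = 10758613 / 589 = 18265.90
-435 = -435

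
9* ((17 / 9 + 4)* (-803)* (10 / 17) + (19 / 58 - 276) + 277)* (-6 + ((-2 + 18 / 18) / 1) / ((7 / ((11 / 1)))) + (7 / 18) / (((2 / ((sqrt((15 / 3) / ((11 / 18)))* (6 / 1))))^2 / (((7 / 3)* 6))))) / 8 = -67932196363 / 55216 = -1230299.12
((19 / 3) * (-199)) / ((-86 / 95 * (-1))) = -1392.23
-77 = -77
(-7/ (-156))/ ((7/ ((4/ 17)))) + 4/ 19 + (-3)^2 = 116044/ 12597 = 9.21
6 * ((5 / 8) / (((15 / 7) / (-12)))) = -21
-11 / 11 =-1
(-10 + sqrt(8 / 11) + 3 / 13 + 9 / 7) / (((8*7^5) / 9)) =-1737 / 3058874 + 9*sqrt(22) / 739508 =-0.00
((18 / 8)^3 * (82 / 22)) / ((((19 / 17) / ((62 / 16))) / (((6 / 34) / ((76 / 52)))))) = 36135801 / 2033152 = 17.77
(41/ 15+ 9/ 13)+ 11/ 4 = 4817/ 780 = 6.18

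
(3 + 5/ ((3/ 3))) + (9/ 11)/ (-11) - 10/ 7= 6.50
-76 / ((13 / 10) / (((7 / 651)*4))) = -3040 / 1209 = -2.51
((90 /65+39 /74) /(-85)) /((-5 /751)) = 1381089 /408850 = 3.38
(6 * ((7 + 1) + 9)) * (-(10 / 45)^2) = -136 / 27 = -5.04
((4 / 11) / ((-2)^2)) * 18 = 18 / 11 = 1.64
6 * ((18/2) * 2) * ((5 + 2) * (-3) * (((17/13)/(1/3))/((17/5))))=-34020/13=-2616.92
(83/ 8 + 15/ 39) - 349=-35177/ 104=-338.24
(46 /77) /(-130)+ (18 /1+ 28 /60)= 277208 /15015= 18.46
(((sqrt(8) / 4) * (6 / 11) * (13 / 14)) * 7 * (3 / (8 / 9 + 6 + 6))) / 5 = 1053 * sqrt(2) / 12760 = 0.12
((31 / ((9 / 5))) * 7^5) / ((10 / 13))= 6773221 / 18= 376290.06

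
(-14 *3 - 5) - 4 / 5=-47.80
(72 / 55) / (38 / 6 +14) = 216 / 3355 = 0.06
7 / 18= 0.39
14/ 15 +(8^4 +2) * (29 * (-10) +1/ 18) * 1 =-5940957/ 5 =-1188191.40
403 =403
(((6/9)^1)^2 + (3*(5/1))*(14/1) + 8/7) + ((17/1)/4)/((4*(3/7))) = 215779/1008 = 214.07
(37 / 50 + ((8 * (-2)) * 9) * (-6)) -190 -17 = 32887 / 50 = 657.74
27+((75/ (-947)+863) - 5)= 838020/ 947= 884.92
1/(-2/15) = -15/2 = -7.50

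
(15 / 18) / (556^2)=0.00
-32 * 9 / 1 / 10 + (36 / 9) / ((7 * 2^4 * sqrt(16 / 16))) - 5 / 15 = -12221 / 420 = -29.10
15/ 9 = 5/ 3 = 1.67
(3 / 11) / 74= 3 / 814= 0.00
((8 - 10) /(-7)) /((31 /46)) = 92 /217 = 0.42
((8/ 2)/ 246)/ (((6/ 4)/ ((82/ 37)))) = 0.02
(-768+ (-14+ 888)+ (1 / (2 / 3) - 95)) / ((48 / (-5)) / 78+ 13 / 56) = 45500 / 397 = 114.61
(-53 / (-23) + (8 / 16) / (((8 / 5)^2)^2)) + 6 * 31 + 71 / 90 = 1603915483 / 8478720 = 189.17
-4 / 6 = -2 / 3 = -0.67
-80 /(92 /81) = -1620 /23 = -70.43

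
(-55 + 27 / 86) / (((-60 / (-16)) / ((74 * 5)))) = -5395.69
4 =4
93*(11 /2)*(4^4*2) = 261888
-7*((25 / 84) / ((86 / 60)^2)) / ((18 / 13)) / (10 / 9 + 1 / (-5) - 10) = 0.08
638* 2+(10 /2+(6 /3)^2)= 1285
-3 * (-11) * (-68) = -2244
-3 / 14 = -0.21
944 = 944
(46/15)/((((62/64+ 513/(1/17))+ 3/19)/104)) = 2908672/79545795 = 0.04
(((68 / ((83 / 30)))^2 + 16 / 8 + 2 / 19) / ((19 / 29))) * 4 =9204131360 / 2486929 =3701.00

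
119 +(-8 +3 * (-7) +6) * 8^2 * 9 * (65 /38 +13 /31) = -28097.67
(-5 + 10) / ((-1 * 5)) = -1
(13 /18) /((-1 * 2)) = -13 /36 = -0.36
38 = 38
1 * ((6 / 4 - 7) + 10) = 9 / 2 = 4.50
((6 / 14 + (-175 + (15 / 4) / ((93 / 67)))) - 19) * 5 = -828375 / 868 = -954.35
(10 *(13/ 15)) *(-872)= -22672/ 3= -7557.33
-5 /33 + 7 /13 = 166 /429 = 0.39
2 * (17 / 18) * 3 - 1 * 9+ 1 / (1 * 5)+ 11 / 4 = -23 / 60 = -0.38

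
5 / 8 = 0.62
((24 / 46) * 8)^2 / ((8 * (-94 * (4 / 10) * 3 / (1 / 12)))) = -40 / 24863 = -0.00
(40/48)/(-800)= -1/960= -0.00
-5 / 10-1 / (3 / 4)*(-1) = 5 / 6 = 0.83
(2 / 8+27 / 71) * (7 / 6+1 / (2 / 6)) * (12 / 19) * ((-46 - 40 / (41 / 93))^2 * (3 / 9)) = 70318440550 / 6803007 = 10336.38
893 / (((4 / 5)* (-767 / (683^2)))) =-2082873385 / 3068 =-678902.67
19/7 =2.71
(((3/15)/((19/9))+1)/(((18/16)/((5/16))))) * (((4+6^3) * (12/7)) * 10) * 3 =457600/133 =3440.60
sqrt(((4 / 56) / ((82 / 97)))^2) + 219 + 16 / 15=3791003 / 17220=220.15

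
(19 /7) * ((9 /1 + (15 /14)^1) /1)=2679 /98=27.34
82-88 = -6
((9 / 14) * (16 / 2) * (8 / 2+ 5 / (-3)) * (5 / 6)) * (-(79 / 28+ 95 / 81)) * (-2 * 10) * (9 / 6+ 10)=5208925 / 567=9186.82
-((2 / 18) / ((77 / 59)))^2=-3481 / 480249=-0.01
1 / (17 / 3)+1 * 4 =71 / 17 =4.18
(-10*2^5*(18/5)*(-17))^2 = 383533056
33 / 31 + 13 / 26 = 97 / 62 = 1.56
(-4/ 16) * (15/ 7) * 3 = -45/ 28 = -1.61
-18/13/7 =-18/91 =-0.20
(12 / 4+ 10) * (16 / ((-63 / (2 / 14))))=-208 / 441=-0.47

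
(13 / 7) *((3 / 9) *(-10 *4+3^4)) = 533 / 21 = 25.38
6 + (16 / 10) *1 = 38 / 5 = 7.60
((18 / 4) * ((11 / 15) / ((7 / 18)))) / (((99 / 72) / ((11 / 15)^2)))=2904 / 875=3.32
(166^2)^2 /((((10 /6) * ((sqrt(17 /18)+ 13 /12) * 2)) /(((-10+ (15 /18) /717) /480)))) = -5307691162319 /236610+ 408283935563 * sqrt(34) /118305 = -2308960.68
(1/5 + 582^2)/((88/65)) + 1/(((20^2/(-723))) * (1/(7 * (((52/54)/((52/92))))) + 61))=2706585985123/10817950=250193.98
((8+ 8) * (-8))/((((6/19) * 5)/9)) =-3648/5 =-729.60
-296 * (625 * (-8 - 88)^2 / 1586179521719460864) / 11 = -5000 / 51168281774687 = -0.00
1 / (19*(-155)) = -0.00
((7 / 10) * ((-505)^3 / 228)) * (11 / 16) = -1983329425 / 7296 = -271837.91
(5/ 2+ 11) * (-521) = -14067/ 2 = -7033.50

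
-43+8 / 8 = -42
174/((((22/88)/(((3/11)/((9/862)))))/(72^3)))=74643628032/11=6785784366.55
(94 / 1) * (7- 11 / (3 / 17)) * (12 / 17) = -62416 / 17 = -3671.53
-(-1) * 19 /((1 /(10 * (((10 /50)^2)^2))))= 38 /125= 0.30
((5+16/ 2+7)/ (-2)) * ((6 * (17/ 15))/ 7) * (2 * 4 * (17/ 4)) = -2312/ 7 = -330.29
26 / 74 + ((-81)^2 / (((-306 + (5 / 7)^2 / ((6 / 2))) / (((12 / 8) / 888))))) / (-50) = 468517267 / 1330727200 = 0.35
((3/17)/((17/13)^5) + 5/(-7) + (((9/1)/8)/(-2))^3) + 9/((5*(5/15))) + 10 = 50361701689141/3460361891840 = 14.55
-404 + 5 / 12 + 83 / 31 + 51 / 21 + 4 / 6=-397.81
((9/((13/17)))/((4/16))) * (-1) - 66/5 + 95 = 2257/65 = 34.72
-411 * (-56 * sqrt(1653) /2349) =7672 * sqrt(1653) /783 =398.37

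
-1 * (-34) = 34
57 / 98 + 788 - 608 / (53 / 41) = 1652949 / 5194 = 318.24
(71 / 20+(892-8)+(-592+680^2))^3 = 792457454334130097031 / 8000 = 99057181791766262.13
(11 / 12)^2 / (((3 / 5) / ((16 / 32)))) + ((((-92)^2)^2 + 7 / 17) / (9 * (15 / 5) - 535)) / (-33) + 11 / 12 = 87719676161 / 20519136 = 4275.02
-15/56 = -0.27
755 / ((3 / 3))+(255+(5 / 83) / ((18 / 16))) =754510 / 747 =1010.05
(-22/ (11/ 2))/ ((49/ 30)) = -120/ 49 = -2.45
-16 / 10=-8 / 5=-1.60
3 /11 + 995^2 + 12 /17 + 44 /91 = 16847280306 /17017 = 990026.46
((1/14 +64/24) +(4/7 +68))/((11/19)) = 56905/462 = 123.17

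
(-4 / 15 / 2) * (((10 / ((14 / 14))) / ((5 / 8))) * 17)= -544 / 15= -36.27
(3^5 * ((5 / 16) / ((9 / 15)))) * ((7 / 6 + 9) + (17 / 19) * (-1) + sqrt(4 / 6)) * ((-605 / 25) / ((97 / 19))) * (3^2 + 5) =-120862665 / 1552 - 2172555 * sqrt(6) / 776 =-84733.23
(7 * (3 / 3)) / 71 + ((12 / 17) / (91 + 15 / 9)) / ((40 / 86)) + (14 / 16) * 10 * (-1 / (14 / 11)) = -45366027 / 6710920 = -6.76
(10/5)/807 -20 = -16138/807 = -20.00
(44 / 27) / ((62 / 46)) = 1012 / 837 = 1.21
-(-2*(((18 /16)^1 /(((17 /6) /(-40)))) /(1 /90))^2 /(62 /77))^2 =-2067314471352900000000 /80263681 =-25756537023923.68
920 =920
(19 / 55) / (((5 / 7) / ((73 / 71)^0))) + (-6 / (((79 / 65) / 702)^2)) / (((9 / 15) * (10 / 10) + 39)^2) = -24089213167 / 18879025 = -1275.98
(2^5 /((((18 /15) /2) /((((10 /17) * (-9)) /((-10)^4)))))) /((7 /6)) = -0.02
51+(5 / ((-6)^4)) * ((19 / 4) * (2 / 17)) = 2247359 / 44064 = 51.00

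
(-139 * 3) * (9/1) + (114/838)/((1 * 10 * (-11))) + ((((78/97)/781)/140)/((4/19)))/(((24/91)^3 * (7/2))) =-10978876549760737/2925359585280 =-3753.00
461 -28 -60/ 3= 413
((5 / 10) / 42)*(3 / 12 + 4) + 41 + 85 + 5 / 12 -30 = 32413 / 336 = 96.47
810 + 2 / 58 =23491 / 29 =810.03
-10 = -10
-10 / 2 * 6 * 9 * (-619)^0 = -270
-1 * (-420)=420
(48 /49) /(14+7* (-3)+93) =24 /2107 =0.01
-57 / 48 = -19 / 16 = -1.19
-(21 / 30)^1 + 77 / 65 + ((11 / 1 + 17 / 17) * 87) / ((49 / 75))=10182087 / 6370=1598.44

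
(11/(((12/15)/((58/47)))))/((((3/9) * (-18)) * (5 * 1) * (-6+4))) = 319/1128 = 0.28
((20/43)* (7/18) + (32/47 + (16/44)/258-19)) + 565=109415830/200079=546.86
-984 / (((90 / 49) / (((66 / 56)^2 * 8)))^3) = -217902.00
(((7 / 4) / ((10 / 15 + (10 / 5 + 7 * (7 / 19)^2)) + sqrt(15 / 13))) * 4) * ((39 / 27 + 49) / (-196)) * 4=-4172823187 / 1909574331 + 29582867 * sqrt(195) / 636524777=-1.54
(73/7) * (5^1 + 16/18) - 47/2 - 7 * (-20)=22417/126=177.91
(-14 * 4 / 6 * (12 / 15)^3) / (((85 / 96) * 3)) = -57344 / 31875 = -1.80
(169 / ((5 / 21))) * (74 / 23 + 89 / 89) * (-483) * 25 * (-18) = 650638170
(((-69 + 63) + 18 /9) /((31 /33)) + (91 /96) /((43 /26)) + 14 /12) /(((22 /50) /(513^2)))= -353363595525 /234608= -1506187.32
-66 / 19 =-3.47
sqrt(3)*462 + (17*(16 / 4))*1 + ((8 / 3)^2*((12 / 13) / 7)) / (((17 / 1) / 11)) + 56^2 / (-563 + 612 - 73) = -288020 / 4641 + 462*sqrt(3) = 738.15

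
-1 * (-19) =19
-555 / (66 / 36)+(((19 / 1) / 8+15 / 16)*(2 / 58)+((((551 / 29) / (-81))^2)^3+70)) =-335316204071645993 / 1441520354199024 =-232.61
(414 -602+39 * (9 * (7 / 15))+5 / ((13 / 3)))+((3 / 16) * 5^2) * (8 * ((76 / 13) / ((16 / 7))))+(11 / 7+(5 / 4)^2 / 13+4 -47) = 17673 / 560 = 31.56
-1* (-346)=346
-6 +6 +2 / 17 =2 / 17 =0.12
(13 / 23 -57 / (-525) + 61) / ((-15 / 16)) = -3971792 / 60375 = -65.79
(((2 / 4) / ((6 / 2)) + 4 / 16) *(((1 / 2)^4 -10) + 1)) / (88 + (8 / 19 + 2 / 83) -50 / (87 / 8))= -32699095 / 736242304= -0.04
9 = 9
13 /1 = 13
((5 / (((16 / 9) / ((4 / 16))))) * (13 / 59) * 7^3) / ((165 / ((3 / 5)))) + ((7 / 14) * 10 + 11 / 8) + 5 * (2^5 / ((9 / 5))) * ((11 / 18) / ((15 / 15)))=1024283371 / 16822080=60.89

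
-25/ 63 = -0.40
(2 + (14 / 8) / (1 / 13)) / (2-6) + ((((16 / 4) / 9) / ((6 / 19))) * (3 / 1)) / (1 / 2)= 325 / 144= 2.26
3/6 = 0.50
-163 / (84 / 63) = -489 / 4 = -122.25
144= 144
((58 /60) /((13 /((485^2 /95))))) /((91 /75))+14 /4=3489432 /22477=155.24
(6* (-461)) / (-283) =2766 / 283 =9.77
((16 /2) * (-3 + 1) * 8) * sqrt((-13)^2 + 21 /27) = -256 * sqrt(382) /3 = -1667.82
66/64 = 33/32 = 1.03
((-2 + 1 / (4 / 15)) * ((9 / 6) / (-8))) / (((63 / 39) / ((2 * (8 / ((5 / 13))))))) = -169 / 20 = -8.45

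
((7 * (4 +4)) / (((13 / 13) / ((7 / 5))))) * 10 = 784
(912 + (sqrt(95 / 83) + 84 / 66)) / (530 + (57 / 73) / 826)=1.73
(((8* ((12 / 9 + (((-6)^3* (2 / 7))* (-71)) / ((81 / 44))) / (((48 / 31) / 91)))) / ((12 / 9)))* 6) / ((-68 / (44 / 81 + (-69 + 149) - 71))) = -3894922057 / 5508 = -707139.08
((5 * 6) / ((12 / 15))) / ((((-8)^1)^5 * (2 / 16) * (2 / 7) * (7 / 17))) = -0.08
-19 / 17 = -1.12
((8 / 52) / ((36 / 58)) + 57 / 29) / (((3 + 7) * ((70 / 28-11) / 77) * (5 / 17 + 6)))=-115654 / 363051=-0.32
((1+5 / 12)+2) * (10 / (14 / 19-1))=-779 / 6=-129.83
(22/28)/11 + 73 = 1023/14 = 73.07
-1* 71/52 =-71/52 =-1.37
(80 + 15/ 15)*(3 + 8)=891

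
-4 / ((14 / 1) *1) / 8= -1 / 28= -0.04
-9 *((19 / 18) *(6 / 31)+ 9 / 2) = -2625 / 62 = -42.34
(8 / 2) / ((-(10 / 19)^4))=-130321 / 2500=-52.13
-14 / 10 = -1.40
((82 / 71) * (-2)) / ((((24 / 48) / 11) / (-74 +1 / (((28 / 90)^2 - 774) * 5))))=209209521004 / 55633967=3760.46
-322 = -322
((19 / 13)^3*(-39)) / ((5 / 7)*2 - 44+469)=-48013 / 168155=-0.29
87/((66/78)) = 1131/11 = 102.82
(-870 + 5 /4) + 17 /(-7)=-24393 /28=-871.18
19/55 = 0.35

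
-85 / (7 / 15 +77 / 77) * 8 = -5100 / 11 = -463.64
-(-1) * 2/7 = 2/7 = 0.29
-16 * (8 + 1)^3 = -11664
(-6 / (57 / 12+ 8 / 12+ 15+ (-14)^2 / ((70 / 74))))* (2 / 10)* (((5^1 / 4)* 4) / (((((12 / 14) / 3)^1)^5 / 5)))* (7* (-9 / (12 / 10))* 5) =283618125 / 15608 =18171.33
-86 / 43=-2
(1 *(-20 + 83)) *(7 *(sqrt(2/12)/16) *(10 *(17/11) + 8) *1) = 18963 *sqrt(6)/176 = 263.92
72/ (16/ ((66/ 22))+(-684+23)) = -216/ 1967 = -0.11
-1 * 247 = -247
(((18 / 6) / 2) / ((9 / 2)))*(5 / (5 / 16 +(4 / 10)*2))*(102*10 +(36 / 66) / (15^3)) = 201960032 / 132165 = 1528.09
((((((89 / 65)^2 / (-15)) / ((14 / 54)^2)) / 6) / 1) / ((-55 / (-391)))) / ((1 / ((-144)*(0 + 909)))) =16418677378968 / 56931875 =288391.65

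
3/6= 1/2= 0.50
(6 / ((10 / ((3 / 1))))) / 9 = 0.20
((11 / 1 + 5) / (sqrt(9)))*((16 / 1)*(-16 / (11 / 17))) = -69632 / 33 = -2110.06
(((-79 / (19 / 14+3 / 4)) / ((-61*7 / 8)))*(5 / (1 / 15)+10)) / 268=53720 / 241133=0.22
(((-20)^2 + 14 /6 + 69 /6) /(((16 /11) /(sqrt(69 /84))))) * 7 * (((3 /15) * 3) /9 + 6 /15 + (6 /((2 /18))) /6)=1939223 * sqrt(161) /1440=17087.49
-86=-86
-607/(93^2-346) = -607/8303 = -0.07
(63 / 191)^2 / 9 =441 / 36481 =0.01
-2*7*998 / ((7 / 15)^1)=-29940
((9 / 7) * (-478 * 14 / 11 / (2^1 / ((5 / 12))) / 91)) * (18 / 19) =-32265 / 19019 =-1.70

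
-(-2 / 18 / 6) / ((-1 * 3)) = -1 / 162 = -0.01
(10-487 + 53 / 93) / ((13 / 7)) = -310156 / 1209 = -256.54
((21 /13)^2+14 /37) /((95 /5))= 0.16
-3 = -3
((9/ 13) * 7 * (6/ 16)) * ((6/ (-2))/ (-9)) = 63/ 104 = 0.61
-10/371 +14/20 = 2497/3710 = 0.67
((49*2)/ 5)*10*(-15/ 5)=-588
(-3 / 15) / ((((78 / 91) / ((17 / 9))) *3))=-119 / 810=-0.15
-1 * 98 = -98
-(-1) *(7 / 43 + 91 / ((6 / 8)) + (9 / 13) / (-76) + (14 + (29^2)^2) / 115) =18385359017 / 2931396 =6271.88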